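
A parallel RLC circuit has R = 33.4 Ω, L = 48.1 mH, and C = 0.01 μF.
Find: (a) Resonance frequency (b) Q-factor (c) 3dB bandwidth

Step 1 — Resonance: ω₀ = 1/√(LC) = 1/√(0.0481·1e-08) = 4.56e+04 rad/s.
Step 2 — f₀ = ω₀/(2π) = 7257 Hz.
Step 3 — Parallel Q: Q = R/(ω₀L) = 33.4/(4.56e+04·0.0481) = 0.01523.
Step 4 — Bandwidth: Δω = ω₀/Q = 2.994e+06 rad/s; BW = Δω/(2π) = 4.765e+05 Hz.

(a) f₀ = 7257 Hz  (b) Q = 0.01523  (c) BW = 4.765e+05 Hz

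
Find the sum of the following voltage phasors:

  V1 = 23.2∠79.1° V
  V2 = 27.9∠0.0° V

Step 1 — Convert each phasor to rectangular form:
  V1 = 23.2·(cos(79.1°) + j·sin(79.1°)) = 4.387 + j22.78 V
  V2 = 27.9·(cos(0.0°) + j·sin(0.0°)) = 27.9 V
Step 2 — Sum components: V_total = 32.29 + j22.78 V.
Step 3 — Convert to polar: |V_total| = 39.52 V, ∠V_total = 35.2°.

V_total = 39.52∠35.2° V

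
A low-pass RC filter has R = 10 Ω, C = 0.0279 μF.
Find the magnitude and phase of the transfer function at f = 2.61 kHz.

Step 1 — Angular frequency: ω = 2π·2610 = 1.64e+04 rad/s.
Step 2 — Transfer function: H(jω) = 1/(1 + jωRC).
Step 3 — Denominator: 1 + jωRC = 1 + j·1.64e+04·10·2.79e-08 = 1 + j0.004575.
Step 4 — H = 1 - j0.004575.
Step 5 — Magnitude: |H| = 1 (-0.0 dB); phase: φ = -0.3°.

|H| = 1 (-0.0 dB), φ = -0.3°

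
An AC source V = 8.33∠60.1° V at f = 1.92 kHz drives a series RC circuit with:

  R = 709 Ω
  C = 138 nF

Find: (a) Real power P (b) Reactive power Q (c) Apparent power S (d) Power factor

Step 1 — Angular frequency: ω = 2π·f = 2π·1920 = 1.206e+04 rad/s.
Step 2 — Component impedances:
  R: Z = R = 709 Ω
  C: Z = 1/(jωC) = -j/(ω·C) = 0 - j600.7 Ω
Step 3 — Series combination: Z_total = R + C = 709 - j600.7 Ω = 929.2∠-40.3° Ω.
Step 4 — Source phasor: V = 8.33∠60.1° V = 4.152 + j7.221 V.
Step 5 — Current: I = V / Z = -0.001614 + j0.008818 A = 0.008964∠100.4° A.
Step 6 — Complex power: S = V·I* = 0.05697 - j0.04827 VA.
Step 7 — Real power: P = Re(S) = 0.05697 W.
Step 8 — Reactive power: Q = Im(S) = -0.04827 VAR.
Step 9 — Apparent power: |S| = 0.07467 VA.
Step 10 — Power factor: PF = P/|S| = 0.763 (leading).

(a) P = 0.05697 W  (b) Q = -0.04827 VAR  (c) S = 0.07467 VA  (d) PF = 0.763 (leading)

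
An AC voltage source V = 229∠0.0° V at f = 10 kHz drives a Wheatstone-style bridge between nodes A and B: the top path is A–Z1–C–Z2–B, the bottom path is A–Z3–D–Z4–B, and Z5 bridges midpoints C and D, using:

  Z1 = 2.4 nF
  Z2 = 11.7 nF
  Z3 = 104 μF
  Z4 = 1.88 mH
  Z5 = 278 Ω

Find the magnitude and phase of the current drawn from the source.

Step 1 — Angular frequency: ω = 2π·f = 2π·1e+04 = 6.283e+04 rad/s.
Step 2 — Component impedances:
  Z1: Z = 1/(jωC) = -j/(ω·C) = 0 - j6631 Ω
  Z2: Z = 1/(jωC) = -j/(ω·C) = 0 - j1360 Ω
  Z3: Z = 1/(jωC) = -j/(ω·C) = 0 - j0.153 Ω
  Z4: Z = jωL = j·6.283e+04·0.00188 = 0 + j118.1 Ω
  Z5: Z = R = 278 Ω
Step 3 — Bridge requires nodal analysis (the Z5 bridge couples midpoints C and D, so the two paths cannot be reduced to a simple series/parallel combination). Setting node B to ground and injecting 1 A at node A, the 3-node admittance system at A, C, D solves to V_A = Z_AB = 2.349 + j128.6 Ω = 128.6∠89.0° Ω.
Step 4 — Source phasor: V = 229∠0.0° V = 229 V.
Step 5 — Ohm's law: I = V / Z_total = (229) / (2.349 + j128.6) = 0.03253 - j1.78 A.
Step 6 — Convert to polar: |I| = 1.781 A, ∠I = -89.0°.

I = 1.781∠-89.0° A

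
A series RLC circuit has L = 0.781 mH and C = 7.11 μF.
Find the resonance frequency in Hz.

Step 1 — Resonance condition Im(Z)=0 gives ω₀ = 1/√(LC).
Step 2 — ω₀ = 1/√(0.000781·7.11e-06) = 1.342e+04 rad/s.
Step 3 — f₀ = ω₀/(2π) = 2136 Hz.

f₀ = 2136 Hz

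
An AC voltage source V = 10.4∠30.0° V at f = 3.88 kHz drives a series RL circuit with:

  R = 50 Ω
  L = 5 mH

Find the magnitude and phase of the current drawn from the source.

Step 1 — Angular frequency: ω = 2π·f = 2π·3880 = 2.438e+04 rad/s.
Step 2 — Component impedances:
  R: Z = R = 50 Ω
  L: Z = jωL = j·2.438e+04·0.005 = 0 + j121.9 Ω
Step 3 — Series combination: Z_total = R + L = 50 + j121.9 Ω = 131.8∠67.7° Ω.
Step 4 — Source phasor: V = 10.4∠30.0° V = 9.007 + j5.2 V.
Step 5 — Ohm's law: I = V / Z_total = (9.007 + j5.2) / (50 + j121.9) = 0.06246 - j0.04827 A.
Step 6 — Convert to polar: |I| = 0.07894 A, ∠I = -37.7°.

I = 0.07894∠-37.7° A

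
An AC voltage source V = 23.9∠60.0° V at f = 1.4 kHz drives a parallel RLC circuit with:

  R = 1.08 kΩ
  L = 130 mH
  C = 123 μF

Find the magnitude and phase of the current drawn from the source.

Step 1 — Angular frequency: ω = 2π·f = 2π·1400 = 8796 rad/s.
Step 2 — Component impedances:
  R: Z = R = 1080 Ω
  L: Z = jωL = j·8796·0.13 = 0 + j1144 Ω
  C: Z = 1/(jωC) = -j/(ω·C) = 0 - j0.9242 Ω
Step 3 — Parallel combination: 1/Z_total = 1/R + 1/L + 1/C; Z_total = 0.0007922 - j0.925 Ω = 0.925∠-90.0° Ω.
Step 4 — Source phasor: V = 23.9∠60.0° V = 11.95 + j20.7 V.
Step 5 — Ohm's law: I = V / Z_total = (11.95 + j20.7) / (0.0007922 - j0.925) = -22.37 + j12.94 A.
Step 6 — Convert to polar: |I| = 25.84 A, ∠I = 150.0°.

I = 25.84∠150.0° A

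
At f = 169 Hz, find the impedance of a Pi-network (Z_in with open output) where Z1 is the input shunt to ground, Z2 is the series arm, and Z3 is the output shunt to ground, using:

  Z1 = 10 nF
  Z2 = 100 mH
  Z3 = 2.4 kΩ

Step 1 — Angular frequency: ω = 2π·f = 2π·169 = 1062 rad/s.
Step 2 — Component impedances:
  Z1: Z = 1/(jωC) = -j/(ω·C) = 0 - j9.417e+04 Ω
  Z2: Z = jωL = j·1062·0.1 = 0 + j106.2 Ω
  Z3: Z = R = 2400 Ω
Step 3 — With open output, the series arm Z2 and the output shunt Z3 appear in series to ground: Z2 + Z3 = 2400 + j106.2 Ω.
Step 4 — Parallel with input shunt Z1: Z_in = Z1 || (Z2 + Z3) = 2404 + j44.98 Ω = 2404∠1.1° Ω.

Z = 2404 + j44.98 Ω = 2404∠1.1° Ω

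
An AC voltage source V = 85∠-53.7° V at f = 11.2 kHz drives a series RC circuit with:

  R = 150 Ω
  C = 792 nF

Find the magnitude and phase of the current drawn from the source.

Step 1 — Angular frequency: ω = 2π·f = 2π·1.12e+04 = 7.037e+04 rad/s.
Step 2 — Component impedances:
  R: Z = R = 150 Ω
  C: Z = 1/(jωC) = -j/(ω·C) = 0 - j17.94 Ω
Step 3 — Series combination: Z_total = R + C = 150 - j17.94 Ω = 151.1∠-6.8° Ω.
Step 4 — Source phasor: V = 85∠-53.7° V = 50.32 - j68.5 V.
Step 5 — Ohm's law: I = V / Z_total = (50.32 - j68.5) / (150 - j17.94) = 0.3846 - j0.4107 A.
Step 6 — Convert to polar: |I| = 0.5627 A, ∠I = -46.9°.

I = 0.5627∠-46.9° A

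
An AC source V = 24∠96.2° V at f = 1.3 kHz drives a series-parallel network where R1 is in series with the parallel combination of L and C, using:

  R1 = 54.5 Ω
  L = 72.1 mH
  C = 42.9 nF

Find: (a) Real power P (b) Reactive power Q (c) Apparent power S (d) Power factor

Step 1 — Angular frequency: ω = 2π·f = 2π·1300 = 8168 rad/s.
Step 2 — Component impedances:
  R1: Z = R = 54.5 Ω
  L: Z = jωL = j·8168·0.0721 = 0 + j588.9 Ω
  C: Z = 1/(jωC) = -j/(ω·C) = 0 - j2854 Ω
Step 3 — Parallel branch: L || C = 1/(1/L + 1/C) = 0 + j742.1 Ω.
Step 4 — Series with R1: Z_total = R1 + (L || C) = 54.5 + j742.1 Ω = 744.1∠85.8° Ω.
Step 5 — Source phasor: V = 24∠96.2° V = -2.592 + j23.86 V.
Step 6 — Current: I = V / Z = 0.03173 + j0.005823 A = 0.03226∠10.4° A.
Step 7 — Complex power: S = V·I* = 0.0567 + j0.7721 VA.
Step 8 — Real power: P = Re(S) = 0.0567 W.
Step 9 — Reactive power: Q = Im(S) = 0.7721 VAR.
Step 10 — Apparent power: |S| = 0.7741 VA.
Step 11 — Power factor: PF = P/|S| = 0.07325 (lagging).

(a) P = 0.0567 W  (b) Q = 0.7721 VAR  (c) S = 0.7741 VA  (d) PF = 0.07325 (lagging)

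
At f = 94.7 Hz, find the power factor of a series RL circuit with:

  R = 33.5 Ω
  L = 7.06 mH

Step 1 — Angular frequency: ω = 2π·f = 2π·94.7 = 595 rad/s.
Step 2 — Component impedances:
  R: Z = R = 33.5 Ω
  L: Z = jωL = j·595·0.00706 = 0 + j4.201 Ω
Step 3 — Series combination: Z_total = R + L = 33.5 + j4.201 Ω = 33.76∠7.1° Ω.
Step 4 — Power factor: PF = cos(φ) = Re(Z)/|Z| = 33.5/33.762 = 0.9922.
Step 5 — Type: Im(Z) = 4.201 ⇒ lagging (phase φ = 7.1°).

PF = 0.9922 (lagging, φ = 7.1°)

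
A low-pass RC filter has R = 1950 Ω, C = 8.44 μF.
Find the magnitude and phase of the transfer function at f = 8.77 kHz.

Step 1 — Angular frequency: ω = 2π·8770 = 5.51e+04 rad/s.
Step 2 — Transfer function: H(jω) = 1/(1 + jωRC).
Step 3 — Denominator: 1 + jωRC = 1 + j·5.51e+04·1950·8.44e-06 = 1 + j906.9.
Step 4 — H = 1.216e-06 - j0.001103.
Step 5 — Magnitude: |H| = 0.001103 (-59.2 dB); phase: φ = -89.9°.

|H| = 0.001103 (-59.2 dB), φ = -89.9°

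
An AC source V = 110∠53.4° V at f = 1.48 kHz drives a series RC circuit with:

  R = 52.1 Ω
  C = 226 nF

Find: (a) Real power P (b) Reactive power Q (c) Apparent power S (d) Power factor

Step 1 — Angular frequency: ω = 2π·f = 2π·1480 = 9299 rad/s.
Step 2 — Component impedances:
  R: Z = R = 52.1 Ω
  C: Z = 1/(jωC) = -j/(ω·C) = 0 - j475.8 Ω
Step 3 — Series combination: Z_total = R + C = 52.1 - j475.8 Ω = 478.7∠-83.8° Ω.
Step 4 — Source phasor: V = 110∠53.4° V = 65.58 + j88.31 V.
Step 5 — Current: I = V / Z = -0.1685 + j0.1563 A = 0.2298∠137.2° A.
Step 6 — Complex power: S = V·I* = 2.751 - j25.13 VA.
Step 7 — Real power: P = Re(S) = 2.751 W.
Step 8 — Reactive power: Q = Im(S) = -25.13 VAR.
Step 9 — Apparent power: |S| = 25.28 VA.
Step 10 — Power factor: PF = P/|S| = 0.1088 (leading).

(a) P = 2.751 W  (b) Q = -25.13 VAR  (c) S = 25.28 VA  (d) PF = 0.1088 (leading)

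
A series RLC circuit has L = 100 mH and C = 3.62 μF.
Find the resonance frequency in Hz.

Step 1 — Resonance condition Im(Z)=0 gives ω₀ = 1/√(LC).
Step 2 — ω₀ = 1/√(0.1·3.62e-06) = 1662 rad/s.
Step 3 — f₀ = ω₀/(2π) = 264.5 Hz.

f₀ = 264.5 Hz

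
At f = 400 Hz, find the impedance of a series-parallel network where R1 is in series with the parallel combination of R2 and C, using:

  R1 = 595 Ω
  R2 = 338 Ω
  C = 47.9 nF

Step 1 — Angular frequency: ω = 2π·f = 2π·400 = 2513 rad/s.
Step 2 — Component impedances:
  R1: Z = R = 595 Ω
  R2: Z = R = 338 Ω
  C: Z = 1/(jωC) = -j/(ω·C) = 0 - j8307 Ω
Step 3 — Parallel branch: R2 || C = 1/(1/R2 + 1/C) = 337.4 - j13.73 Ω.
Step 4 — Series with R1: Z_total = R1 + (R2 || C) = 932.4 - j13.73 Ω = 932.5∠-0.8° Ω.

Z = 932.4 - j13.73 Ω = 932.5∠-0.8° Ω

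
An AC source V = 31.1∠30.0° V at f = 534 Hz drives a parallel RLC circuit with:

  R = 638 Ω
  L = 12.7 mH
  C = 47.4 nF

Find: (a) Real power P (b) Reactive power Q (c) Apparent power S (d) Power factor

Step 1 — Angular frequency: ω = 2π·f = 2π·534 = 3355 rad/s.
Step 2 — Component impedances:
  R: Z = R = 638 Ω
  L: Z = jωL = j·3355·0.0127 = 0 + j42.61 Ω
  C: Z = 1/(jωC) = -j/(ω·C) = 0 - j6288 Ω
Step 3 — Parallel combination: 1/Z_total = 1/R + 1/L + 1/C; Z_total = 2.872 + j42.71 Ω = 42.81∠86.2° Ω.
Step 4 — Source phasor: V = 31.1∠30.0° V = 26.93 + j15.55 V.
Step 5 — Current: I = V / Z = 0.4047 - j0.6034 A = 0.7265∠-56.2° A.
Step 6 — Complex power: S = V·I* = 1.516 + j22.54 VA.
Step 7 — Real power: P = Re(S) = 1.516 W.
Step 8 — Reactive power: Q = Im(S) = 22.54 VAR.
Step 9 — Apparent power: |S| = 22.6 VA.
Step 10 — Power factor: PF = P/|S| = 0.06709 (lagging).

(a) P = 1.516 W  (b) Q = 22.54 VAR  (c) S = 22.6 VA  (d) PF = 0.06709 (lagging)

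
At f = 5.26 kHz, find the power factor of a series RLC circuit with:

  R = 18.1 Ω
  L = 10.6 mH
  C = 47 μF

Step 1 — Angular frequency: ω = 2π·f = 2π·5260 = 3.305e+04 rad/s.
Step 2 — Component impedances:
  R: Z = R = 18.1 Ω
  L: Z = jωL = j·3.305e+04·0.0106 = 0 + j350.3 Ω
  C: Z = 1/(jωC) = -j/(ω·C) = 0 - j0.6438 Ω
Step 3 — Series combination: Z_total = R + L + C = 18.1 + j349.7 Ω = 350.1∠87.0° Ω.
Step 4 — Power factor: PF = cos(φ) = Re(Z)/|Z| = 18.1/350.15 = 0.05169.
Step 5 — Type: Im(Z) = 349.7 ⇒ lagging (phase φ = 87.0°).

PF = 0.05169 (lagging, φ = 87.0°)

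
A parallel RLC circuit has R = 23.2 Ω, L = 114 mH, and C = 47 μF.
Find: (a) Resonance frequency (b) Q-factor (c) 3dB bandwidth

Step 1 — Resonance: ω₀ = 1/√(LC) = 1/√(0.114·4.7e-05) = 432 rad/s.
Step 2 — f₀ = ω₀/(2π) = 68.76 Hz.
Step 3 — Parallel Q: Q = R/(ω₀L) = 23.2/(432·0.114) = 0.4711.
Step 4 — Bandwidth: Δω = ω₀/Q = 917.1 rad/s; BW = Δω/(2π) = 146 Hz.

(a) f₀ = 68.76 Hz  (b) Q = 0.4711  (c) BW = 146 Hz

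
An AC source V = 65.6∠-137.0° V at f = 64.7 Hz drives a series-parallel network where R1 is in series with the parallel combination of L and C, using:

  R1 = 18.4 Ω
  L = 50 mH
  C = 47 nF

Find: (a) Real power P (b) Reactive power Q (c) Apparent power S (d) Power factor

Step 1 — Angular frequency: ω = 2π·f = 2π·64.7 = 406.5 rad/s.
Step 2 — Component impedances:
  R1: Z = R = 18.4 Ω
  L: Z = jωL = j·406.5·0.05 = 0 + j20.33 Ω
  C: Z = 1/(jωC) = -j/(ω·C) = 0 - j5.234e+04 Ω
Step 3 — Parallel branch: L || C = 1/(1/L + 1/C) = 0 + j20.33 Ω.
Step 4 — Series with R1: Z_total = R1 + (L || C) = 18.4 + j20.33 Ω = 27.42∠47.9° Ω.
Step 5 — Source phasor: V = 65.6∠-137.0° V = -47.98 - j44.74 V.
Step 6 — Current: I = V / Z = -2.384 + j0.2026 A = 2.392∠175.1° A.
Step 7 — Complex power: S = V·I* = 105.3 + j116.4 VA.
Step 8 — Real power: P = Re(S) = 105.3 W.
Step 9 — Reactive power: Q = Im(S) = 116.4 VAR.
Step 10 — Apparent power: |S| = 156.9 VA.
Step 11 — Power factor: PF = P/|S| = 0.671 (lagging).

(a) P = 105.3 W  (b) Q = 116.4 VAR  (c) S = 156.9 VA  (d) PF = 0.671 (lagging)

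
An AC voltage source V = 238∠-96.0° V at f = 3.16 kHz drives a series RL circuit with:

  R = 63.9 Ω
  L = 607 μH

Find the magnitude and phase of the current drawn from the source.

Step 1 — Angular frequency: ω = 2π·f = 2π·3160 = 1.985e+04 rad/s.
Step 2 — Component impedances:
  R: Z = R = 63.9 Ω
  L: Z = jωL = j·1.985e+04·0.000607 = 0 + j12.05 Ω
Step 3 — Series combination: Z_total = R + L = 63.9 + j12.05 Ω = 65.03∠10.7° Ω.
Step 4 — Source phasor: V = 238∠-96.0° V = -24.88 - j236.7 V.
Step 5 — Ohm's law: I = V / Z_total = (-24.88 - j236.7) / (63.9 + j12.05) = -1.051 - j3.506 A.
Step 6 — Convert to polar: |I| = 3.66 A, ∠I = -106.7°.

I = 3.66∠-106.7° A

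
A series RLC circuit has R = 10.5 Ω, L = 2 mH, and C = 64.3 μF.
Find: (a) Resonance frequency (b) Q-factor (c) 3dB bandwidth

Step 1 — Resonance condition Im(Z)=0 gives ω₀ = 1/√(LC).
Step 2 — ω₀ = 1/√(0.002·6.43e-05) = 2789 rad/s.
Step 3 — f₀ = ω₀/(2π) = 443.8 Hz.
Step 4 — Series Q: Q = ω₀L/R = 2789·0.002/10.5 = 0.5312.
Step 5 — 3dB bandwidth: Δω = ω₀/Q = 5250 rad/s; BW = Δω/(2π) = 835.6 Hz.

(a) f₀ = 443.8 Hz  (b) Q = 0.5312  (c) BW = 835.6 Hz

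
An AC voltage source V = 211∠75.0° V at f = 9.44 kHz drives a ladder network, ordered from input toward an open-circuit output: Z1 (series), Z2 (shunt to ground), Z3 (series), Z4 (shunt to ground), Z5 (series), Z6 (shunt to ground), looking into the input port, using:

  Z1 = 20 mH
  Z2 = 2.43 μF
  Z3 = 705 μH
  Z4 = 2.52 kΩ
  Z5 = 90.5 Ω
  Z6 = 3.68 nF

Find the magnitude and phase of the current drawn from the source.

Step 1 — Angular frequency: ω = 2π·f = 2π·9440 = 5.931e+04 rad/s.
Step 2 — Component impedances:
  Z1: Z = jωL = j·5.931e+04·0.02 = 0 + j1186 Ω
  Z2: Z = 1/(jωC) = -j/(ω·C) = 0 - j6.938 Ω
  Z3: Z = jωL = j·5.931e+04·0.000705 = 0 + j41.82 Ω
  Z4: Z = R = 2520 Ω
  Z5: Z = R = 90.5 Ω
  Z6: Z = 1/(jωC) = -j/(ω·C) = 0 - j4581 Ω
Step 3 — Ladder network (open output): work backward from the far end, alternating series and parallel combinations. Z_in = 0.0196 + j1179 Ω = 1179∠90.0° Ω.
Step 4 — Source phasor: V = 211∠75.0° V = 54.61 + j203.8 V.
Step 5 — Ohm's law: I = V / Z_total = (54.61 + j203.8) / (0.0196 + j1179) = 0.1728 - j0.0463 A.
Step 6 — Convert to polar: |I| = 0.1789 A, ∠I = -15.0°.

I = 0.1789∠-15.0° A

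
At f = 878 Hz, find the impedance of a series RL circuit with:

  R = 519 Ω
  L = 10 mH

Step 1 — Angular frequency: ω = 2π·f = 2π·878 = 5517 rad/s.
Step 2 — Component impedances:
  R: Z = R = 519 Ω
  L: Z = jωL = j·5517·0.01 = 0 + j55.17 Ω
Step 3 — Series combination: Z_total = R + L = 519 + j55.17 Ω = 521.9∠6.1° Ω.

Z = 519 + j55.17 Ω = 521.9∠6.1° Ω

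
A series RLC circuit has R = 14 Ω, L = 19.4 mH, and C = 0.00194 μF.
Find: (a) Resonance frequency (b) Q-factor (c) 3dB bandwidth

Step 1 — Resonance: ω₀ = 1/√(LC) = 1/√(0.0194·1.94e-09) = 1.63e+05 rad/s.
Step 2 — f₀ = ω₀/(2π) = 2.594e+04 Hz.
Step 3 — Series Q: Q = ω₀L/R = 1.63e+05·0.0194/14 = 225.9.
Step 4 — Bandwidth: Δω = ω₀/Q = 721.6 rad/s; BW = Δω/(2π) = 114.9 Hz.

(a) f₀ = 2.594e+04 Hz  (b) Q = 225.9  (c) BW = 114.9 Hz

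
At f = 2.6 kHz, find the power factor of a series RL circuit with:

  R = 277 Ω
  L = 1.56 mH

Step 1 — Angular frequency: ω = 2π·f = 2π·2600 = 1.634e+04 rad/s.
Step 2 — Component impedances:
  R: Z = R = 277 Ω
  L: Z = jωL = j·1.634e+04·0.00156 = 0 + j25.48 Ω
Step 3 — Series combination: Z_total = R + L = 277 + j25.48 Ω = 278.2∠5.3° Ω.
Step 4 — Power factor: PF = cos(φ) = Re(Z)/|Z| = 277/278.17 = 0.9958.
Step 5 — Type: Im(Z) = 25.48 ⇒ lagging (phase φ = 5.3°).

PF = 0.9958 (lagging, φ = 5.3°)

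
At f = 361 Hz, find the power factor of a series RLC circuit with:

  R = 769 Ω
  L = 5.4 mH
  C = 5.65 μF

Step 1 — Angular frequency: ω = 2π·f = 2π·361 = 2268 rad/s.
Step 2 — Component impedances:
  R: Z = R = 769 Ω
  L: Z = jωL = j·2268·0.0054 = 0 + j12.25 Ω
  C: Z = 1/(jωC) = -j/(ω·C) = 0 - j78.03 Ω
Step 3 — Series combination: Z_total = R + L + C = 769 - j65.78 Ω = 771.8∠-4.9° Ω.
Step 4 — Power factor: PF = cos(φ) = Re(Z)/|Z| = 769/771.8 = 0.9964.
Step 5 — Type: Im(Z) = -65.78 ⇒ leading (phase φ = -4.9°).

PF = 0.9964 (leading, φ = -4.9°)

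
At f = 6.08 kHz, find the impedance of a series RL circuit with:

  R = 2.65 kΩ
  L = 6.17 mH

Step 1 — Angular frequency: ω = 2π·f = 2π·6080 = 3.82e+04 rad/s.
Step 2 — Component impedances:
  R: Z = R = 2650 Ω
  L: Z = jωL = j·3.82e+04·0.00617 = 0 + j235.7 Ω
Step 3 — Series combination: Z_total = R + L = 2650 + j235.7 Ω = 2660∠5.1° Ω.

Z = 2650 + j235.7 Ω = 2660∠5.1° Ω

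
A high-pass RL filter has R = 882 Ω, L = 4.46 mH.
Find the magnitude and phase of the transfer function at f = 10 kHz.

Step 1 — Angular frequency: ω = 2π·1e+04 = 6.283e+04 rad/s.
Step 2 — Transfer function: H(jω) = jωL/(R + jωL).
Step 3 — Numerator jωL = j·280.2; denominator R + jωL = 882 + j280.2.
Step 4 — H = 0.09169 + j0.2886.
Step 5 — Magnitude: |H| = 0.3028 (-10.4 dB); phase: φ = 72.4°.

|H| = 0.3028 (-10.4 dB), φ = 72.4°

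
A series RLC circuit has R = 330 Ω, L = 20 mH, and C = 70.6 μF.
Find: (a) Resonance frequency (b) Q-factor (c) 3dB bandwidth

Step 1 — Resonance condition Im(Z)=0 gives ω₀ = 1/√(LC).
Step 2 — ω₀ = 1/√(0.02·7.06e-05) = 841.6 rad/s.
Step 3 — f₀ = ω₀/(2π) = 133.9 Hz.
Step 4 — Series Q: Q = ω₀L/R = 841.6·0.02/330 = 0.051.
Step 5 — 3dB bandwidth: Δω = ω₀/Q = 1.65e+04 rad/s; BW = Δω/(2π) = 2626 Hz.

(a) f₀ = 133.9 Hz  (b) Q = 0.051  (c) BW = 2626 Hz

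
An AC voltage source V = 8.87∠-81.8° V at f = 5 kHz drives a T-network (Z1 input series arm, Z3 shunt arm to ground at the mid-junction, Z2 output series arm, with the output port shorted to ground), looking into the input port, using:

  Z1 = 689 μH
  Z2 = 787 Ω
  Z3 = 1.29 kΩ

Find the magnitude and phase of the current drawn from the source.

Step 1 — Angular frequency: ω = 2π·f = 2π·5000 = 3.142e+04 rad/s.
Step 2 — Component impedances:
  Z1: Z = jωL = j·3.142e+04·0.000689 = 0 + j21.65 Ω
  Z2: Z = R = 787 Ω
  Z3: Z = R = 1290 Ω
Step 3 — With the output port shorted to ground, the output series arm Z2 runs from the junction to ground; the shunt arm Z3 also runs from the junction to ground. They appear in parallel: Z3 || Z2 = 488.8 Ω.
Step 4 — Series with input arm Z1: Z_in = Z1 + (Z3 || Z2) = 488.8 + j21.65 Ω = 489.3∠2.5° Ω.
Step 5 — Source phasor: V = 8.87∠-81.8° V = 1.265 - j8.779 V.
Step 6 — Ohm's law: I = V / Z_total = (1.265 - j8.779) / (488.8 + j21.65) = 0.001789 - j0.01804 A.
Step 7 — Convert to polar: |I| = 0.01813 A, ∠I = -84.3°.

I = 0.01813∠-84.3° A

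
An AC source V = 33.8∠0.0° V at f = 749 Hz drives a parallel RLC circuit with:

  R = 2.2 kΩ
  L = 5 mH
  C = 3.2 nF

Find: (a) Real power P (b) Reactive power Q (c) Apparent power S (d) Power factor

Step 1 — Angular frequency: ω = 2π·f = 2π·749 = 4706 rad/s.
Step 2 — Component impedances:
  R: Z = R = 2200 Ω
  L: Z = jωL = j·4706·0.005 = 0 + j23.53 Ω
  C: Z = 1/(jωC) = -j/(ω·C) = 0 - j6.64e+04 Ω
Step 3 — Parallel combination: 1/Z_total = 1/R + 1/L + 1/C; Z_total = 0.2518 + j23.54 Ω = 23.54∠89.4° Ω.
Step 4 — Source phasor: V = 33.8∠0.0° V = 33.8 V.
Step 5 — Current: I = V / Z = 0.01536 - j1.436 A = 1.436∠-89.4° A.
Step 6 — Complex power: S = V·I* = 0.5193 + j48.53 VA.
Step 7 — Real power: P = Re(S) = 0.5193 W.
Step 8 — Reactive power: Q = Im(S) = 48.53 VAR.
Step 9 — Apparent power: |S| = 48.54 VA.
Step 10 — Power factor: PF = P/|S| = 0.0107 (lagging).

(a) P = 0.5193 W  (b) Q = 48.53 VAR  (c) S = 48.54 VA  (d) PF = 0.0107 (lagging)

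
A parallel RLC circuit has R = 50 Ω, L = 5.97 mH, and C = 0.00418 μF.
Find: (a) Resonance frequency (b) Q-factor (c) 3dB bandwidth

Step 1 — Resonance: ω₀ = 1/√(LC) = 1/√(0.00597·4.18e-09) = 2.002e+05 rad/s.
Step 2 — f₀ = ω₀/(2π) = 3.186e+04 Hz.
Step 3 — Parallel Q: Q = R/(ω₀L) = 50/(2.002e+05·0.00597) = 0.04184.
Step 4 — Bandwidth: Δω = ω₀/Q = 4.785e+06 rad/s; BW = Δω/(2π) = 7.615e+05 Hz.

(a) f₀ = 3.186e+04 Hz  (b) Q = 0.04184  (c) BW = 7.615e+05 Hz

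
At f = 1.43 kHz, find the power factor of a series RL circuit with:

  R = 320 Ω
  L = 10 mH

Step 1 — Angular frequency: ω = 2π·f = 2π·1430 = 8985 rad/s.
Step 2 — Component impedances:
  R: Z = R = 320 Ω
  L: Z = jωL = j·8985·0.01 = 0 + j89.85 Ω
Step 3 — Series combination: Z_total = R + L = 320 + j89.85 Ω = 332.4∠15.7° Ω.
Step 4 — Power factor: PF = cos(φ) = Re(Z)/|Z| = 320/332.37 = 0.9628.
Step 5 — Type: Im(Z) = 89.85 ⇒ lagging (phase φ = 15.7°).

PF = 0.9628 (lagging, φ = 15.7°)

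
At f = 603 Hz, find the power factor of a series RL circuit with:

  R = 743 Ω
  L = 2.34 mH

Step 1 — Angular frequency: ω = 2π·f = 2π·603 = 3789 rad/s.
Step 2 — Component impedances:
  R: Z = R = 743 Ω
  L: Z = jωL = j·3789·0.00234 = 0 + j8.866 Ω
Step 3 — Series combination: Z_total = R + L = 743 + j8.866 Ω = 743.1∠0.7° Ω.
Step 4 — Power factor: PF = cos(φ) = Re(Z)/|Z| = 743/743.1 = 0.9999.
Step 5 — Type: Im(Z) = 8.866 ⇒ lagging (phase φ = 0.7°).

PF = 0.9999 (lagging, φ = 0.7°)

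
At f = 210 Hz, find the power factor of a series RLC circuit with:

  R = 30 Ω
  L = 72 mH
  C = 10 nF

Step 1 — Angular frequency: ω = 2π·f = 2π·210 = 1319 rad/s.
Step 2 — Component impedances:
  R: Z = R = 30 Ω
  L: Z = jωL = j·1319·0.072 = 0 + j95 Ω
  C: Z = 1/(jωC) = -j/(ω·C) = 0 - j7.579e+04 Ω
Step 3 — Series combination: Z_total = R + L + C = 30 - j7.569e+04 Ω = 7.569e+04∠-90.0° Ω.
Step 4 — Power factor: PF = cos(φ) = Re(Z)/|Z| = 30/75693 = 0.0003963.
Step 5 — Type: Im(Z) = -7.569e+04 ⇒ leading (phase φ = -90.0°).

PF = 0.0003963 (leading, φ = -90.0°)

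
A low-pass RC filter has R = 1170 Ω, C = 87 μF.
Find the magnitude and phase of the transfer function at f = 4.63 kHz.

Step 1 — Angular frequency: ω = 2π·4630 = 2.909e+04 rad/s.
Step 2 — Transfer function: H(jω) = 1/(1 + jωRC).
Step 3 — Denominator: 1 + jωRC = 1 + j·2.909e+04·1170·8.7e-05 = 1 + j2961.
Step 4 — H = 1.14e-07 - j0.0003377.
Step 5 — Magnitude: |H| = 0.0003377 (-69.4 dB); phase: φ = -90.0°.

|H| = 0.0003377 (-69.4 dB), φ = -90.0°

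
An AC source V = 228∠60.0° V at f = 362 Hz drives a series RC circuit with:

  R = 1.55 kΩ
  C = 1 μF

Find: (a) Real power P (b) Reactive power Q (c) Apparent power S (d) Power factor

Step 1 — Angular frequency: ω = 2π·f = 2π·362 = 2275 rad/s.
Step 2 — Component impedances:
  R: Z = R = 1550 Ω
  C: Z = 1/(jωC) = -j/(ω·C) = 0 - j439.7 Ω
Step 3 — Series combination: Z_total = R + C = 1550 - j439.7 Ω = 1611∠-15.8° Ω.
Step 4 — Source phasor: V = 228∠60.0° V = 114 + j197.5 V.
Step 5 — Current: I = V / Z = 0.03463 + j0.1372 A = 0.1415∠75.8° A.
Step 6 — Complex power: S = V·I* = 31.04 - j8.805 VA.
Step 7 — Real power: P = Re(S) = 31.04 W.
Step 8 — Reactive power: Q = Im(S) = -8.805 VAR.
Step 9 — Apparent power: |S| = 32.27 VA.
Step 10 — Power factor: PF = P/|S| = 0.962 (leading).

(a) P = 31.04 W  (b) Q = -8.805 VAR  (c) S = 32.27 VA  (d) PF = 0.962 (leading)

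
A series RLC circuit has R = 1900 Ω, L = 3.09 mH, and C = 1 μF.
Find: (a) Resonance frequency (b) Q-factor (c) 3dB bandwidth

Step 1 — Resonance: ω₀ = 1/√(LC) = 1/√(0.00309·1e-06) = 1.799e+04 rad/s.
Step 2 — f₀ = ω₀/(2π) = 2863 Hz.
Step 3 — Series Q: Q = ω₀L/R = 1.799e+04·0.00309/1900 = 0.02926.
Step 4 — Bandwidth: Δω = ω₀/Q = 6.149e+05 rad/s; BW = Δω/(2π) = 9.786e+04 Hz.

(a) f₀ = 2863 Hz  (b) Q = 0.02926  (c) BW = 9.786e+04 Hz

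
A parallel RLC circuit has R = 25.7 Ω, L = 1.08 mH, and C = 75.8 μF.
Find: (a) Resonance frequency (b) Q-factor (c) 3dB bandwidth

Step 1 — Resonance: ω₀ = 1/√(LC) = 1/√(0.00108·7.58e-05) = 3495 rad/s.
Step 2 — f₀ = ω₀/(2π) = 556.3 Hz.
Step 3 — Parallel Q: Q = R/(ω₀L) = 25.7/(3495·0.00108) = 6.809.
Step 4 — Bandwidth: Δω = ω₀/Q = 513.3 rad/s; BW = Δω/(2π) = 81.7 Hz.

(a) f₀ = 556.3 Hz  (b) Q = 6.809  (c) BW = 81.7 Hz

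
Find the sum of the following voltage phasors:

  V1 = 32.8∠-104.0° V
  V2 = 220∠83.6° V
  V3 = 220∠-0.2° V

Step 1 — Convert each phasor to rectangular form:
  V1 = 32.8·(cos(-104.0°) + j·sin(-104.0°)) = -7.935 - j31.83 V
  V2 = 220·(cos(83.6°) + j·sin(83.6°)) = 24.52 + j218.6 V
  V3 = 220·(cos(-0.2°) + j·sin(-0.2°)) = 220 - j0.7679 V
Step 2 — Sum components: V_total = 236.6 + j186 V.
Step 3 — Convert to polar: |V_total| = 301 V, ∠V_total = 38.2°.

V_total = 301∠38.2° V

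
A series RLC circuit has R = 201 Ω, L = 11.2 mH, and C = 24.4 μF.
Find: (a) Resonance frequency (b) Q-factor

Step 1 — Resonance condition Im(Z)=0 gives ω₀ = 1/√(LC).
Step 2 — ω₀ = 1/√(0.0112·2.44e-05) = 1913 rad/s.
Step 3 — f₀ = ω₀/(2π) = 304.5 Hz.
Step 4 — Series Q: Q = ω₀L/R = 1913·0.0112/201 = 0.1066.

(a) f₀ = 304.5 Hz  (b) Q = 0.1066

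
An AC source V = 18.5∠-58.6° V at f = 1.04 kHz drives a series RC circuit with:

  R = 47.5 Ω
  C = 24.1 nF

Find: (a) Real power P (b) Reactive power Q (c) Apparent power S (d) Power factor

Step 1 — Angular frequency: ω = 2π·f = 2π·1040 = 6535 rad/s.
Step 2 — Component impedances:
  R: Z = R = 47.5 Ω
  C: Z = 1/(jωC) = -j/(ω·C) = 0 - j6350 Ω
Step 3 — Series combination: Z_total = R + C = 47.5 - j6350 Ω = 6350∠-89.6° Ω.
Step 4 — Source phasor: V = 18.5∠-58.6° V = 9.639 - j15.79 V.
Step 5 — Current: I = V / Z = 0.002498 + j0.001499 A = 0.002913∠31.0° A.
Step 6 — Complex power: S = V·I* = 0.0004032 - j0.0539 VA.
Step 7 — Real power: P = Re(S) = 0.0004032 W.
Step 8 — Reactive power: Q = Im(S) = -0.0539 VAR.
Step 9 — Apparent power: |S| = 0.0539 VA.
Step 10 — Power factor: PF = P/|S| = 0.00748 (leading).

(a) P = 0.0004032 W  (b) Q = -0.0539 VAR  (c) S = 0.0539 VA  (d) PF = 0.00748 (leading)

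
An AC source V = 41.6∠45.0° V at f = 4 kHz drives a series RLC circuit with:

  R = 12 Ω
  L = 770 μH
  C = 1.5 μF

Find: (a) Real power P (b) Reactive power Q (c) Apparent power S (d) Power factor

Step 1 — Angular frequency: ω = 2π·f = 2π·4000 = 2.513e+04 rad/s.
Step 2 — Component impedances:
  R: Z = R = 12 Ω
  L: Z = jωL = j·2.513e+04·0.00077 = 0 + j19.35 Ω
  C: Z = 1/(jωC) = -j/(ω·C) = 0 - j26.53 Ω
Step 3 — Series combination: Z_total = R + L + C = 12 - j7.174 Ω = 13.98∠-30.9° Ω.
Step 4 — Source phasor: V = 41.6∠45.0° V = 29.42 + j29.42 V.
Step 5 — Current: I = V / Z = 0.7263 + j2.886 A = 2.976∠75.9° A.
Step 6 — Complex power: S = V·I* = 106.2 - j63.51 VA.
Step 7 — Real power: P = Re(S) = 106.2 W.
Step 8 — Reactive power: Q = Im(S) = -63.51 VAR.
Step 9 — Apparent power: |S| = 123.8 VA.
Step 10 — Power factor: PF = P/|S| = 0.8583 (leading).

(a) P = 106.2 W  (b) Q = -63.51 VAR  (c) S = 123.8 VA  (d) PF = 0.8583 (leading)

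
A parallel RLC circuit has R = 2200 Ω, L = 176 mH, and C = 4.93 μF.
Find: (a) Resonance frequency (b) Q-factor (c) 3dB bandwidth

Step 1 — Resonance: ω₀ = 1/√(LC) = 1/√(0.176·4.93e-06) = 1074 rad/s.
Step 2 — f₀ = ω₀/(2π) = 170.9 Hz.
Step 3 — Parallel Q: Q = R/(ω₀L) = 2200/(1074·0.176) = 11.64.
Step 4 — Bandwidth: Δω = ω₀/Q = 92.2 rad/s; BW = Δω/(2π) = 14.67 Hz.

(a) f₀ = 170.9 Hz  (b) Q = 11.64  (c) BW = 14.67 Hz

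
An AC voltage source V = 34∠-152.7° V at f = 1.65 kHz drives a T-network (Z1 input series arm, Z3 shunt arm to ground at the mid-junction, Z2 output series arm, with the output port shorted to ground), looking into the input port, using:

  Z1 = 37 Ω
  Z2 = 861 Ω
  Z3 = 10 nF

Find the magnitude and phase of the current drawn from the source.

Step 1 — Angular frequency: ω = 2π·f = 2π·1650 = 1.037e+04 rad/s.
Step 2 — Component impedances:
  Z1: Z = R = 37 Ω
  Z2: Z = R = 861 Ω
  Z3: Z = 1/(jωC) = -j/(ω·C) = 0 - j9646 Ω
Step 3 — With the output port shorted to ground, the output series arm Z2 runs from the junction to ground; the shunt arm Z3 also runs from the junction to ground. They appear in parallel: Z3 || Z2 = 854.2 - j76.25 Ω.
Step 4 — Series with input arm Z1: Z_in = Z1 + (Z3 || Z2) = 891.2 - j76.25 Ω = 894.4∠-4.9° Ω.
Step 5 — Source phasor: V = 34∠-152.7° V = -30.21 - j15.59 V.
Step 6 — Ohm's law: I = V / Z_total = (-30.21 - j15.59) / (891.2 - j76.25) = -0.03217 - j0.02025 A.
Step 7 — Convert to polar: |I| = 0.03801 A, ∠I = -147.8°.

I = 0.03801∠-147.8° A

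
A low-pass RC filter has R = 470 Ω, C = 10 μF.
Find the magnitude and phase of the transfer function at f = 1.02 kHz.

Step 1 — Angular frequency: ω = 2π·1020 = 6409 rad/s.
Step 2 — Transfer function: H(jω) = 1/(1 + jωRC).
Step 3 — Denominator: 1 + jωRC = 1 + j·6409·470·1e-05 = 1 + j30.12.
Step 4 — H = 0.001101 - j0.03316.
Step 5 — Magnitude: |H| = 0.03318 (-29.6 dB); phase: φ = -88.1°.

|H| = 0.03318 (-29.6 dB), φ = -88.1°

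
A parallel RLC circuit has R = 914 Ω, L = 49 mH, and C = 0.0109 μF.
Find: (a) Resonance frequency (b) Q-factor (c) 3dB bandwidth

Step 1 — Resonance: ω₀ = 1/√(LC) = 1/√(0.049·1.09e-08) = 4.327e+04 rad/s.
Step 2 — f₀ = ω₀/(2π) = 6887 Hz.
Step 3 — Parallel Q: Q = R/(ω₀L) = 914/(4.327e+04·0.049) = 0.4311.
Step 4 — Bandwidth: Δω = ω₀/Q = 1.004e+05 rad/s; BW = Δω/(2π) = 1.598e+04 Hz.

(a) f₀ = 6887 Hz  (b) Q = 0.4311  (c) BW = 1.598e+04 Hz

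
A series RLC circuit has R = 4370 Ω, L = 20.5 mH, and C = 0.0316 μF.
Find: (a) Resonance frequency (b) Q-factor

Step 1 — Resonance condition Im(Z)=0 gives ω₀ = 1/√(LC).
Step 2 — ω₀ = 1/√(0.0205·3.16e-08) = 3.929e+04 rad/s.
Step 3 — f₀ = ω₀/(2π) = 6253 Hz.
Step 4 — Series Q: Q = ω₀L/R = 3.929e+04·0.0205/4370 = 0.1843.

(a) f₀ = 6253 Hz  (b) Q = 0.1843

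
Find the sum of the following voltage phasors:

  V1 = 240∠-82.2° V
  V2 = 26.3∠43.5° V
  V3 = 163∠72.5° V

Step 1 — Convert each phasor to rectangular form:
  V1 = 240·(cos(-82.2°) + j·sin(-82.2°)) = 32.57 - j237.8 V
  V2 = 26.3·(cos(43.5°) + j·sin(43.5°)) = 19.08 + j18.1 V
  V3 = 163·(cos(72.5°) + j·sin(72.5°)) = 49.02 + j155.5 V
Step 2 — Sum components: V_total = 100.7 - j64.22 V.
Step 3 — Convert to polar: |V_total| = 119.4 V, ∠V_total = -32.5°.

V_total = 119.4∠-32.5° V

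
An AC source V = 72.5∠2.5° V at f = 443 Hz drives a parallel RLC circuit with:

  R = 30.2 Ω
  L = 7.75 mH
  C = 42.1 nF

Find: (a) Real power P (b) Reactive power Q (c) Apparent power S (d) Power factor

Step 1 — Angular frequency: ω = 2π·f = 2π·443 = 2783 rad/s.
Step 2 — Component impedances:
  R: Z = R = 30.2 Ω
  L: Z = jωL = j·2783·0.00775 = 0 + j21.57 Ω
  C: Z = 1/(jωC) = -j/(ω·C) = 0 - j8534 Ω
Step 3 — Parallel combination: 1/Z_total = 1/R + 1/L + 1/C; Z_total = 10.24 + j14.3 Ω = 17.58∠54.4° Ω.
Step 4 — Source phasor: V = 72.5∠2.5° V = 72.43 + j3.162 V.
Step 5 — Current: I = V / Z = 2.545 - j3.244 A = 4.123∠-51.9° A.
Step 6 — Complex power: S = V·I* = 174 + j243 VA.
Step 7 — Real power: P = Re(S) = 174 W.
Step 8 — Reactive power: Q = Im(S) = 243 VAR.
Step 9 — Apparent power: |S| = 298.9 VA.
Step 10 — Power factor: PF = P/|S| = 0.5822 (lagging).

(a) P = 174 W  (b) Q = 243 VAR  (c) S = 298.9 VA  (d) PF = 0.5822 (lagging)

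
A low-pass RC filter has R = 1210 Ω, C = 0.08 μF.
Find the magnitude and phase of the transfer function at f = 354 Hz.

Step 1 — Angular frequency: ω = 2π·354 = 2224 rad/s.
Step 2 — Transfer function: H(jω) = 1/(1 + jωRC).
Step 3 — Denominator: 1 + jωRC = 1 + j·2224·1210·8e-08 = 1 + j0.2153.
Step 4 — H = 0.9557 - j0.2058.
Step 5 — Magnitude: |H| = 0.9776 (-0.2 dB); phase: φ = -12.2°.

|H| = 0.9776 (-0.2 dB), φ = -12.2°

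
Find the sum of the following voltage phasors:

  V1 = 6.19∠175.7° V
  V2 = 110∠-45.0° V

Step 1 — Convert each phasor to rectangular form:
  V1 = 6.19·(cos(175.7°) + j·sin(175.7°)) = -6.173 + j0.4641 V
  V2 = 110·(cos(-45.0°) + j·sin(-45.0°)) = 77.78 - j77.78 V
Step 2 — Sum components: V_total = 71.61 - j77.32 V.
Step 3 — Convert to polar: |V_total| = 105.4 V, ∠V_total = -47.2°.

V_total = 105.4∠-47.2° V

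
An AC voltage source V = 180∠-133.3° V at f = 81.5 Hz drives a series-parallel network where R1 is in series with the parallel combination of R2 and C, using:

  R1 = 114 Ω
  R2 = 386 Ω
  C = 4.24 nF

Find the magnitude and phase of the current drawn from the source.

Step 1 — Angular frequency: ω = 2π·f = 2π·81.5 = 512.1 rad/s.
Step 2 — Component impedances:
  R1: Z = R = 114 Ω
  R2: Z = R = 386 Ω
  C: Z = 1/(jωC) = -j/(ω·C) = 0 - j4.606e+05 Ω
Step 3 — Parallel branch: R2 || C = 1/(1/R2 + 1/C) = 386 - j0.3235 Ω.
Step 4 — Series with R1: Z_total = R1 + (R2 || C) = 500 - j0.3235 Ω = 500∠-0.0° Ω.
Step 5 — Source phasor: V = 180∠-133.3° V = -123.4 - j131 V.
Step 6 — Ohm's law: I = V / Z_total = (-123.4 - j131) / (500 - j0.3235) = -0.2467 - j0.2622 A.
Step 7 — Convert to polar: |I| = 0.36 A, ∠I = -133.3°.

I = 0.36∠-133.3° A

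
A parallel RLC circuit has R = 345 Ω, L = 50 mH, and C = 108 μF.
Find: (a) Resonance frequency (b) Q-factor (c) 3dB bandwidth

Step 1 — Resonance: ω₀ = 1/√(LC) = 1/√(0.05·0.000108) = 430.3 rad/s.
Step 2 — f₀ = ω₀/(2π) = 68.49 Hz.
Step 3 — Parallel Q: Q = R/(ω₀L) = 345/(430.3·0.05) = 16.03.
Step 4 — Bandwidth: Δω = ω₀/Q = 26.84 rad/s; BW = Δω/(2π) = 4.271 Hz.

(a) f₀ = 68.49 Hz  (b) Q = 16.03  (c) BW = 4.271 Hz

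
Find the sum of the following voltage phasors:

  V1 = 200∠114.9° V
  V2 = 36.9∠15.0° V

Step 1 — Convert each phasor to rectangular form:
  V1 = 200·(cos(114.9°) + j·sin(114.9°)) = -84.21 + j181.4 V
  V2 = 36.9·(cos(15.0°) + j·sin(15.0°)) = 35.64 + j9.55 V
Step 2 — Sum components: V_total = -48.56 + j191 V.
Step 3 — Convert to polar: |V_total| = 197 V, ∠V_total = 104.3°.

V_total = 197∠104.3° V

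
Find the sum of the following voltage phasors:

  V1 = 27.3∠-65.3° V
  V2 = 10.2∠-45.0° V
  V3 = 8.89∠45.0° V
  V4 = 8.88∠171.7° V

Step 1 — Convert each phasor to rectangular form:
  V1 = 27.3·(cos(-65.3°) + j·sin(-65.3°)) = 11.41 - j24.8 V
  V2 = 10.2·(cos(-45.0°) + j·sin(-45.0°)) = 7.212 - j7.212 V
  V3 = 8.89·(cos(45.0°) + j·sin(45.0°)) = 6.286 + j6.286 V
  V4 = 8.88·(cos(171.7°) + j·sin(171.7°)) = -8.787 + j1.282 V
Step 2 — Sum components: V_total = 16.12 - j24.45 V.
Step 3 — Convert to polar: |V_total| = 29.28 V, ∠V_total = -56.6°.

V_total = 29.28∠-56.6° V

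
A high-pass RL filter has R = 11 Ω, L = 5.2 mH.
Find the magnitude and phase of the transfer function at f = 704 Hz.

Step 1 — Angular frequency: ω = 2π·704 = 4423 rad/s.
Step 2 — Transfer function: H(jω) = jωL/(R + jωL).
Step 3 — Numerator jωL = j·23; denominator R + jωL = 11 + j23.
Step 4 — H = 0.8139 + j0.3892.
Step 5 — Magnitude: |H| = 0.9021 (-0.9 dB); phase: φ = 25.6°.

|H| = 0.9021 (-0.9 dB), φ = 25.6°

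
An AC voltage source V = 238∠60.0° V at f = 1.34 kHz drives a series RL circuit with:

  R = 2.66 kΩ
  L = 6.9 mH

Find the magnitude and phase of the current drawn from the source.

Step 1 — Angular frequency: ω = 2π·f = 2π·1340 = 8419 rad/s.
Step 2 — Component impedances:
  R: Z = R = 2660 Ω
  L: Z = jωL = j·8419·0.0069 = 0 + j58.09 Ω
Step 3 — Series combination: Z_total = R + L = 2660 + j58.09 Ω = 2661∠1.3° Ω.
Step 4 — Source phasor: V = 238∠60.0° V = 119 + j206.1 V.
Step 5 — Ohm's law: I = V / Z_total = (119 + j206.1) / (2660 + j58.09) = 0.04641 + j0.07647 A.
Step 6 — Convert to polar: |I| = 0.08945 A, ∠I = 58.7°.

I = 0.08945∠58.7° A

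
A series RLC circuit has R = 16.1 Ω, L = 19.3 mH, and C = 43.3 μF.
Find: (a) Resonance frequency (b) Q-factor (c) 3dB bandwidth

Step 1 — Resonance condition Im(Z)=0 gives ω₀ = 1/√(LC).
Step 2 — ω₀ = 1/√(0.0193·4.33e-05) = 1094 rad/s.
Step 3 — f₀ = ω₀/(2π) = 174.1 Hz.
Step 4 — Series Q: Q = ω₀L/R = 1094·0.0193/16.1 = 1.311.
Step 5 — 3dB bandwidth: Δω = ω₀/Q = 834.2 rad/s; BW = Δω/(2π) = 132.8 Hz.

(a) f₀ = 174.1 Hz  (b) Q = 1.311  (c) BW = 132.8 Hz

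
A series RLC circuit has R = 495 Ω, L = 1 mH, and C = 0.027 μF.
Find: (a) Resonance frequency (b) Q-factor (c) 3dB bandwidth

Step 1 — Resonance: ω₀ = 1/√(LC) = 1/√(0.001·2.7e-08) = 1.925e+05 rad/s.
Step 2 — f₀ = ω₀/(2π) = 3.063e+04 Hz.
Step 3 — Series Q: Q = ω₀L/R = 1.925e+05·0.001/495 = 0.3888.
Step 4 — Bandwidth: Δω = ω₀/Q = 4.95e+05 rad/s; BW = Δω/(2π) = 7.878e+04 Hz.

(a) f₀ = 3.063e+04 Hz  (b) Q = 0.3888  (c) BW = 7.878e+04 Hz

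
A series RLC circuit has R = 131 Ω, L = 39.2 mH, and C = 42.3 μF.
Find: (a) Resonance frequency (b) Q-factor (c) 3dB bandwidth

Step 1 — Resonance condition Im(Z)=0 gives ω₀ = 1/√(LC).
Step 2 — ω₀ = 1/√(0.0392·4.23e-05) = 776.6 rad/s.
Step 3 — f₀ = ω₀/(2π) = 123.6 Hz.
Step 4 — Series Q: Q = ω₀L/R = 776.6·0.0392/131 = 0.2324.
Step 5 — 3dB bandwidth: Δω = ω₀/Q = 3342 rad/s; BW = Δω/(2π) = 531.9 Hz.

(a) f₀ = 123.6 Hz  (b) Q = 0.2324  (c) BW = 531.9 Hz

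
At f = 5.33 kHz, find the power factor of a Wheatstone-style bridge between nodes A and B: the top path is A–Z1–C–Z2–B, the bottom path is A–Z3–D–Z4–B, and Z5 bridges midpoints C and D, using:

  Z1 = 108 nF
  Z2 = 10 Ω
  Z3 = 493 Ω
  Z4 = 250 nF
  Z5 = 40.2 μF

Step 1 — Angular frequency: ω = 2π·f = 2π·5330 = 3.349e+04 rad/s.
Step 2 — Component impedances:
  Z1: Z = 1/(jωC) = -j/(ω·C) = 0 - j276.5 Ω
  Z2: Z = R = 10 Ω
  Z3: Z = R = 493 Ω
  Z4: Z = 1/(jωC) = -j/(ω·C) = 0 - j119.4 Ω
  Z5: Z = 1/(jωC) = -j/(ω·C) = 0 - j0.7428 Ω
Step 3 — Bridge requires nodal analysis (the Z5 bridge couples midpoints C and D, so the two paths cannot be reduced to a simple series/parallel combination). Setting node B to ground and injecting 1 A at node A, the 3-node admittance system at A, C, D solves to V_A = Z_AB = 127.7 - j211 Ω = 246.6∠-58.8° Ω.
Step 4 — Power factor: PF = cos(φ) = Re(Z)/|Z| = 127.7/246.6 = 0.5178.
Step 5 — Type: Im(Z) = -211 ⇒ leading (phase φ = -58.8°).

PF = 0.5178 (leading, φ = -58.8°)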